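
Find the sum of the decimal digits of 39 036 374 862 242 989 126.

3+9+0+3+6+3+7+4+8+6+2+2+4+2+9+8+9+1+2+6 = 94

94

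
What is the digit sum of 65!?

351

65! = 8247650592082470666723170306785496252186258551345437492922123134388955774976000000000000000
Sum of its 91 digits: 351.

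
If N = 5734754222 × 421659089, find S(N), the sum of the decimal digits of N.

76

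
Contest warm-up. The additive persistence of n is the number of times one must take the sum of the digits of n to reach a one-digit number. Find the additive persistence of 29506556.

29506556 → 38 → 11 → 2 (3 steps)

3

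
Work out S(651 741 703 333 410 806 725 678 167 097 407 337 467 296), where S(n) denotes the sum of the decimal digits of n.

6+5+1+7+4+1+7+0+3+3+3+3+4+1+0+8+0+6+7+2+5+6+7+8+1+6+7+0+9+7+4+0+7+3+3+7+4+6+7+2+9+6 = 185

185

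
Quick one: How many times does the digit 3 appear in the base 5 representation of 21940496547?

21940496547 in base 5 is 324413231342142.
The digit 3 appears 4 times.

4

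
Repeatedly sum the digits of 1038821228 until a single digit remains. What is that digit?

8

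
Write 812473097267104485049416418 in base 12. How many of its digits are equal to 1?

1

812473097267104485049416418 in base 12 is A2785ABA5663176A42A94642A.
The digit 1 appears 1 time.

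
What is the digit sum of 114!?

114! = 2543559733472187557120132004189335234812341496026552301496526393412538629248600474981599398141467853800514886431180030568224218435400019580180261753940817530060800000000000000000000000000
Sum of its 187 digits: 648.

648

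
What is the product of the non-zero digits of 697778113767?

6×9×7×7×7×8×1×1×3×7×6×7 = 130691232

130691232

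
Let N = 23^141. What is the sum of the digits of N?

23^141 = 1008381521059525163053814533892586002468978626111685238889480631790249947023415129727726931839756103316749525798840325221830303559543052503012160638029039155341341666674622276069681373795447223
Sum of its 193 digits: 818.

818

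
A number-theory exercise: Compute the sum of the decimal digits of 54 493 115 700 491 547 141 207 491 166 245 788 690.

160

5+4+4+9+3+1+1+5+7+0+0+4+9+1+5+4+7+1+4+1+2+0+7+4+9+1+1+6+6+2+4+5+7+8+8+6+9+0 = 160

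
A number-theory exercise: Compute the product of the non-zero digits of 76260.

504

7×6×2×6 = 504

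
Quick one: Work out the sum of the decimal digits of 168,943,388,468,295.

84

1+6+8+9+4+3+3+8+8+4+6+8+2+9+5 = 84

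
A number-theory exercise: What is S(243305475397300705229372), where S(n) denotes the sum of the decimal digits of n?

92

2+4+3+3+0+5+4+7+5+3+9+7+3+0+0+7+0+5+2+2+9+3+7+2 = 92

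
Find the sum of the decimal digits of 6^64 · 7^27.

288

6^64 · 7^27 = 4162239869407437536810152622557816078126130583756348341181145103758000128
Sum of its 73 digits: 288.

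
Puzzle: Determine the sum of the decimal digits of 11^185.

914

11^185 = 4546181331788754829059541304472527258916852725874695267335449419996951963427561999598303275535710744926102593355190618055605767573555747753393746554992911707443737755948940316441073912206223851
Sum of its 193 digits: 914.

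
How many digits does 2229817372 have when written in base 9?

10

2229817372 in base 9 is 5671713347, which has 10 digits.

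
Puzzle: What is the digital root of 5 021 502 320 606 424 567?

6

5+0+2+1+5+0+2+3+2+0+6+0+6+4+2+4+5+6+7 = 60
6+0 = 6
(Equivalently, 5 021 502 320 606 424 567 mod 9 = 6.)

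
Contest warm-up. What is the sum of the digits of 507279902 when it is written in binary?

507279902 in base 2 is 11110001111000111101000011110.
Digit sum: 1+1+1+1+0+0+0+1+1+1+1+0+0+0+1+1+1+1+0+1+0+0+0+0+1+1+1+1+0 = 17.

17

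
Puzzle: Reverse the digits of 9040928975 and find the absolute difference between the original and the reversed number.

Reverse of 9040928975 is 5798290409.
|9040928975 − 5798290409| = 3242638566

3242638566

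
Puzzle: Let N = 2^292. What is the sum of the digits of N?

394

2^292 = 7957171782556586274486115970349133441607298412757563479047423630290551952200534008528896
Sum of its 88 digits: 394.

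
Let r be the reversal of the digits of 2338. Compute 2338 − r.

Reverse of 2338 is 8332.
2338 − 8332 = -5994

-5994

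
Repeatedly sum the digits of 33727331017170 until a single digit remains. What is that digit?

9

3+3+7+2+7+3+3+1+0+1+7+1+7+0 = 45
4+5 = 9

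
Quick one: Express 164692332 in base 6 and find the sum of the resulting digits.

164692332 in base 6 is 24201532300.
Digit sum: 2+4+2+0+1+5+3+2+3+0+0 = 22.

22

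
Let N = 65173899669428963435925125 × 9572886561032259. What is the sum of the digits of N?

65173899669428963435925125 × 9572886561032259 = 623902348275541311449364122646224633607375
Sum of its 42 digits: 165.

165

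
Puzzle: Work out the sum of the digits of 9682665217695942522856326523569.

9+6+8+2+6+6+5+2+1+7+6+9+5+9+4+2+5+2+2+8+5+6+3+2+6+5+2+3+5+6+9 = 156

156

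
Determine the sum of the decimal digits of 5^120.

5^120 = 752316384526264005099991383822237233803945956334136013765601092018187046051025390625
Sum of its 84 digits: 334.

334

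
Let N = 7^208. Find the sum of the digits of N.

7^208 = 60310415843607297556906127501101179202939317973209913173114227506585777059173154453291212672812116786493512836191527244496953596108447510165042656351114841698694541678037884801
Sum of its 176 digits: 745.

745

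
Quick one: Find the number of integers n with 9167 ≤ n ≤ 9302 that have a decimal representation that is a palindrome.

1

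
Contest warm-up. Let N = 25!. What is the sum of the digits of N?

72

25! = 15511210043330985984000000
Sum of its 26 digits: 72.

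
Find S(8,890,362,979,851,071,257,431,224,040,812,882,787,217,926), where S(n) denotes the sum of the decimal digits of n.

8+8+9+0+3+6+2+9+7+9+8+5+1+0+7+1+2+5+7+4+3+1+2+2+4+0+4+0+8+1+2+8+8+2+7+8+7+2+1+7+9+2+6 = 195

195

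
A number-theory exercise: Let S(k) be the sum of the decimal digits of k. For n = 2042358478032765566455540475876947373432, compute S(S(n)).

First digit sum: 185.
1+8+5 = 14.

14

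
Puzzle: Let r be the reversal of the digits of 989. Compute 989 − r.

Reverse of 989 is 989.
989 − 989 = 0

0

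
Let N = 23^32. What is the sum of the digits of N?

169

23^32 = 37608910510519071039902074217516707306379521
Sum of its 44 digits: 169.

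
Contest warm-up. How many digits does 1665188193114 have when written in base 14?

11

1665188193114 in base 14 is 5A84A22D21C, which has 11 digits.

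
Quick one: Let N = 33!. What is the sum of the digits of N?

144

33! = 8683317618811886495518194401280000000
Sum of its 37 digits: 144.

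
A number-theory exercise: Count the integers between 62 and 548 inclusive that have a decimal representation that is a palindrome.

49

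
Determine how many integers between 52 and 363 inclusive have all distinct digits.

230

The integers in [52, 363] that have all distinct digits: 52, 53, 54, 56, 57, 58, …, 361, 362.
230 qualify.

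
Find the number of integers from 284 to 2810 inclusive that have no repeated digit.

1421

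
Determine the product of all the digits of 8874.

1792

8×8×7×4 = 1792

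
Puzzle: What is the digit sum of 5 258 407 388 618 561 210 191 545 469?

5+2+5+8+4+0+7+3+8+8+6+1+8+5+6+1+2+1+0+1+9+1+5+4+5+4+6+9 = 124

124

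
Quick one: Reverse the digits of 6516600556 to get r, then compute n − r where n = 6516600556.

-33465600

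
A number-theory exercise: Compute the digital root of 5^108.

1

The digital root of n equals n mod 9 (or 9 when 9 | n), so we need 5^108 mod 9.
5^108 ≡ 1 (mod 9), so the digital root is 1.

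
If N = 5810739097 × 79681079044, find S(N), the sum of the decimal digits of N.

85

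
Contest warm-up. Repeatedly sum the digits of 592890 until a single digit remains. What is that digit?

5+9+2+8+9+0 = 33
3+3 = 6

6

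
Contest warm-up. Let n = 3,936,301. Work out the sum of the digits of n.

25

3+9+3+6+3+0+1 = 25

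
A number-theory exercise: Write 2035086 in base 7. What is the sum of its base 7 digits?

18

2035086 in base 7 is 23204124.
Digit sum: 2+3+2+0+4+1+2+4 = 18.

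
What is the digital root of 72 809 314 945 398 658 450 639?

7+2+8+0+9+3+1+4+9+4+5+3+9+8+6+5+8+4+5+0+6+3+9 = 118
1+1+8 = 10
1+0 = 1

1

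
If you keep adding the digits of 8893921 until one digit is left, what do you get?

8+8+9+3+9+2+1 = 40
4+0 = 4

4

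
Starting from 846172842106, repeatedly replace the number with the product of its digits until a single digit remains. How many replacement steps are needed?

846172842106 → 0 (1 step)

1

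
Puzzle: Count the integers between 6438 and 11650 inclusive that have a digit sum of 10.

116

The integers in [6438, 11650] that have a digit sum of 10: 7003, 7012, 7021, 7030, 7102, 7111, …, 11611, 11620.
116 qualify.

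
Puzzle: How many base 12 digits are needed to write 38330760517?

10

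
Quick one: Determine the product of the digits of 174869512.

120960

1×7×4×8×6×9×5×1×2 = 120960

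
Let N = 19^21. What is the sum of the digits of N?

19^21 = 714209495693373205673756419
Sum of its 27 digits: 127.

127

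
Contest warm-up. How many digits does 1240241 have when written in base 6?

1240241 in base 6 is 42325505, which has 8 digits.

8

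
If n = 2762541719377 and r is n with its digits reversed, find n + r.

10501713172049

Reverse of 2762541719377 is 7739171452672.
2762541719377 + 7739171452672 = 10501713172049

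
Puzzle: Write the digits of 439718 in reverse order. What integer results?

817934

Reversing 439718 gives 817934.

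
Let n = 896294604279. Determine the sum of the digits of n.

66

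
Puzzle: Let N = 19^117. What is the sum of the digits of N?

19^117 = 411311934911504016647150652529472419580747822916682050568615128490339424823289913811901963985338943711469268906636414510750463785047165942997047127939
Sum of its 150 digits: 667.

667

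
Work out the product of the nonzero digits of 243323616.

2×4×3×3×2×3×6×1×6 = 15552

15552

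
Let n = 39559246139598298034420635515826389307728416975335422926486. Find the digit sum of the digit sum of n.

14

First digit sum: 284.
2+8+4 = 14.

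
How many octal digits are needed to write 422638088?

422638088 in base 8 is 3114171010, which has 10 digits.

10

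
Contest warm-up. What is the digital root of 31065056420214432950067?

3

3+1+0+6+5+0+5+6+4+2+0+2+1+4+4+3+2+9+5+0+0+6+7 = 75
7+5 = 12
1+2 = 3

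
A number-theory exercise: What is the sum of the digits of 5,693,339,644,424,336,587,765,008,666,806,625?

165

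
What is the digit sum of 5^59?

191

5^59 = 173472347597680709441192448139190673828125
Sum of its 42 digits: 191.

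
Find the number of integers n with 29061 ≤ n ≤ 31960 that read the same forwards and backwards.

30

The integers in [29061, 31960] that read the same forwards and backwards: 29092, 29192, 29292, 29392, 29492, 29592, …, 31813, 31913.
30 qualify.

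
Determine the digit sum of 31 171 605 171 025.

3+1+1+7+1+6+0+5+1+7+1+0+2+5 = 40

40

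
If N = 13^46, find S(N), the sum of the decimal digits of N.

13^46 = 1743388617272249143997555461487119439669521095365209
Sum of its 52 digits: 247.

247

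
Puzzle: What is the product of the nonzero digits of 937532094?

204120

9×3×7×5×3×2×9×4 = 204120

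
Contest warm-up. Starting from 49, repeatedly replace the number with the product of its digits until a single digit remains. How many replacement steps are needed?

3

49 → 36 → 18 → 8 (3 steps)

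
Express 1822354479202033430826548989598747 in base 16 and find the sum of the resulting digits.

1822354479202033430826548989598747 in base 16 is 59D958E66524BB8D53CD81791C1B.
Digit sum: 5+9+13+9+5+8+14+6+6+5+2+4+11+11+8+13+5+3+12+13+8+1+7+9+1+12+1+11 = 212.

212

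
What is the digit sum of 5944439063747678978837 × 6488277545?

5944439063747678978837 × 6488277545 = 38569170494934889064256637315165
Sum of its 32 digits: 157.

157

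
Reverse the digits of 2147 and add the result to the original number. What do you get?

9559

Reverse of 2147 is 7412.
2147 + 7412 = 9559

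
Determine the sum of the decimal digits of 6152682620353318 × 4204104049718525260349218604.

194

6152682620353318 × 4204104049718525260349218604 = 25866517920860171896020062343347527698728072
Sum of its 44 digits: 194.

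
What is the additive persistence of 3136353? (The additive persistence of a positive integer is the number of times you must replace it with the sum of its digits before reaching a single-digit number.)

2

3136353 → 24 → 6 (2 steps)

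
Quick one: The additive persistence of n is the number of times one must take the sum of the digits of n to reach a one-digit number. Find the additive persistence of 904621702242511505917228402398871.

3

904621702242511505917228402398871 → 127 → 10 → 1 (3 steps)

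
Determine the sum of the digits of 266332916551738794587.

2+6+6+3+3+2+9+1+6+5+5+1+7+3+8+7+9+4+5+8+7 = 107

107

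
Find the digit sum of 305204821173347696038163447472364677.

153

3+0+5+2+0+4+8+2+1+1+7+3+3+4+7+6+9+6+0+3+8+1+6+3+4+4+7+4+7+2+3+6+4+6+7+7 = 153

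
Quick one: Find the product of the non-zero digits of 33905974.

102060

3×3×9×5×9×7×4 = 102060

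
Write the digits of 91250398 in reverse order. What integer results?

89305219

Reversing 91250398 gives 89305219.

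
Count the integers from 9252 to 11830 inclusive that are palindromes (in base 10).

26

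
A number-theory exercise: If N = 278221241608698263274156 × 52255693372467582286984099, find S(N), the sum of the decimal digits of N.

278221241608698263274156 × 52255693372467582286984099 = 14538643891211355778162175405165870059390449645444
Sum of its 50 digits: 219.

219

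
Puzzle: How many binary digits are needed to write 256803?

256803 in base 2 is 111110101100100011, which has 18 digits.

18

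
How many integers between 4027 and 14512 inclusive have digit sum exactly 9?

198

The integers in [4027, 14512] that have digit sum exactly 9: 4032, 4041, 4050, 4104, 4113, 4122, …, 14310, 14400.
198 qualify.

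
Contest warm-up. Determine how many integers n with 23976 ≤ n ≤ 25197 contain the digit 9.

331

The integers in [23976, 25197] that contain the digit 9: 23976, 23977, 23978, 23979, 23980, 23981, …, 25196, 25197.
331 qualify.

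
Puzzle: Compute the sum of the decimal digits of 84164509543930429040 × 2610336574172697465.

84164509543930429040 × 2610336574172697465 = 219697697509828656075828800191570383600
Sum of its 39 digits: 186.

186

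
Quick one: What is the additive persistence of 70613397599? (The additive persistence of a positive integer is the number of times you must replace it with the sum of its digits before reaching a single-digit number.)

3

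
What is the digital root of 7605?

7+6+0+5 = 18
1+8 = 9

9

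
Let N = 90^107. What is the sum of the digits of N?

468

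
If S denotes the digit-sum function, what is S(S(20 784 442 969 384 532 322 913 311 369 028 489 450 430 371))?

10

First digit sum: 181.
1+8+1 = 10.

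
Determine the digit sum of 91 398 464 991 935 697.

9+1+3+9+8+4+6+4+9+9+1+9+3+5+6+9+7 = 102

102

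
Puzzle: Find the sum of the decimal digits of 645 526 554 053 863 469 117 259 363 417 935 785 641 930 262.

205

6+4+5+5+2+6+5+5+4+0+5+3+8+6+3+4+6+9+1+1+7+2+5+9+3+6+3+4+1+7+9+3+5+7+8+5+6+4+1+9+3+0+2+6+2 = 205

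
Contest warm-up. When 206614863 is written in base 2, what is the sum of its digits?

13

206614863 in base 2 is 1100010100001011000101001111.
Digit sum: 1+1+0+0+0+1+0+1+0+0+0+0+1+0+1+1+0+0+0+1+0+1+0+0+1+1+1+1 = 13.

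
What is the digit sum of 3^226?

3^226 = 675155121849745212129793196759870681725592001960937203444022441244641816765582369161757600591162976283304329
Sum of its 108 digits: 468.

468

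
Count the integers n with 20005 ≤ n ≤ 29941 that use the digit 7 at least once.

3424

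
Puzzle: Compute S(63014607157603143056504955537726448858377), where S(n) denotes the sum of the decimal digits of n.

180

6+3+0+1+4+6+0+7+1+5+7+6+0+3+1+4+3+0+5+6+5+0+4+9+5+5+5+3+7+7+2+6+4+4+8+8+5+8+3+7+7 = 180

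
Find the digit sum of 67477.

6+7+4+7+7 = 31

31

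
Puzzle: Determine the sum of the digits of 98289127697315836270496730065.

9+8+2+8+9+1+2+7+6+9+7+3+1+5+8+3+6+2+7+0+4+9+6+7+3+0+0+6+5 = 143

143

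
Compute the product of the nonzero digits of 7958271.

35280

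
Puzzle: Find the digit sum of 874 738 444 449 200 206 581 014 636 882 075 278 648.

175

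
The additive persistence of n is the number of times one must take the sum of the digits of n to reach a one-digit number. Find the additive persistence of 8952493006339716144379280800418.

8952493006339716144379280800418 → 134 → 8 (2 steps)

2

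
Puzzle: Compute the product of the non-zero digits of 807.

8×7 = 56

56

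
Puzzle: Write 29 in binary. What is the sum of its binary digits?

4

29 in base 2 is 11101.
Digit sum: 1+1+1+0+1 = 4.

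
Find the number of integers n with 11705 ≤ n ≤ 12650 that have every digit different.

The integers in [11705, 12650] that have every digit different: 12034, 12035, 12036, 12037, 12038, 12039, …, 12649, 12650.
187 qualify.

187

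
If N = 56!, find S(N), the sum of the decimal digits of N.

333

56! = 710998587804863451854045647463724949736497978881168458687447040000000000000
Sum of its 75 digits: 333.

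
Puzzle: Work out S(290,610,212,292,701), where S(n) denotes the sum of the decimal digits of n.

2+9+0+6+1+0+2+1+2+2+9+2+7+0+1 = 44

44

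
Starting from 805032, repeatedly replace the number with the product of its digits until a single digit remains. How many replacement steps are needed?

1

805032 → 0 (1 step)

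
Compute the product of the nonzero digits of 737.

147

7×3×7 = 147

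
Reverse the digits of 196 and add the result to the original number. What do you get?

887

Reverse of 196 is 691.
196 + 691 = 887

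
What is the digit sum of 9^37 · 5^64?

9^37 · 5^64 = 109914028781600260689135128800219495825464532945403561825514771044254302978515625
Sum of its 81 digits: 333.

333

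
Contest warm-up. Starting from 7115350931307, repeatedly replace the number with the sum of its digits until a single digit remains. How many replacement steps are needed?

2

7115350931307 → 45 → 9 (2 steps)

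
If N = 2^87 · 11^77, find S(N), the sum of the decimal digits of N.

2^87 · 11^77 = 23814769366229461298832103337491104696902579443300844929154715435640843649496776376881971705711742458789888
Sum of its 107 digits: 517.

517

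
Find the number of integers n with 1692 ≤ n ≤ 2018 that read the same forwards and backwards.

The integers in [1692, 2018] that read the same forwards and backwards: 1771, 1881, 1991, 2002.
4 qualify.

4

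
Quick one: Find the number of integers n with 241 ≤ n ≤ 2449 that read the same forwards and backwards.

The integers in [241, 2449] that read the same forwards and backwards: 242, 252, 262, 272, 282, 292, …, 2332, 2442.
91 qualify.

91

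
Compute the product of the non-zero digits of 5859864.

345600

5×8×5×9×8×6×4 = 345600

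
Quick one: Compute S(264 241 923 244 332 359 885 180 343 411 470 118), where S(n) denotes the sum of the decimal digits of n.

135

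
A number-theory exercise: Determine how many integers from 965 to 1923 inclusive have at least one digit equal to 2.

The integers in [965, 1923] that have at least one digit equal to 2: 972, 982, 992, 1002, 1012, 1020, …, 1922, 1923.
261 qualify.

261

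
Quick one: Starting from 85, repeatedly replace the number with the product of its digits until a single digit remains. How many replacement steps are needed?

85 → 40 → 0 (2 steps)

2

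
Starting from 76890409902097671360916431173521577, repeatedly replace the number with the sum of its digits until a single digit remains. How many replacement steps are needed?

76890409902097671360916431173521577 → 155 → 11 → 2 (3 steps)

3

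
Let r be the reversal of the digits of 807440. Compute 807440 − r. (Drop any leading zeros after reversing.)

762732

Reverse of 807440 is 44708.
807440 − 44708 = 762732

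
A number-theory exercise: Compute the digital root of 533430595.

1

5+3+3+4+3+0+5+9+5 = 37
3+7 = 10
1+0 = 1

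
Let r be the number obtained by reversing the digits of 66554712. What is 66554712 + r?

Reverse of 66554712 is 21745566.
66554712 + 21745566 = 88300278

88300278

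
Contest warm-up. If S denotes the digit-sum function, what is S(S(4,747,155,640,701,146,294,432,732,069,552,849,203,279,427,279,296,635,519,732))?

First digit sum: 258.
2+5+8 = 15.

15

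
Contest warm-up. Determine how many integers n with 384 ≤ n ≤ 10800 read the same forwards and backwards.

159

The integers in [384, 10800] that read the same forwards and backwards: 393, 404, 414, 424, 434, 444, …, 10601, 10701.
159 qualify.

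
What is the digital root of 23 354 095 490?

8

2+3+3+5+4+0+9+5+4+9+0 = 44
4+4 = 8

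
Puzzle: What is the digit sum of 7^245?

958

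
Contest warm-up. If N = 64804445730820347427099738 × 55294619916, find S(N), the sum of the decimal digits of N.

64804445730820347427099738 × 55294619916 = 3583337195552759957860548530933182008
Sum of its 37 digits: 174.

174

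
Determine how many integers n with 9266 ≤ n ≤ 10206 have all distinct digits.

352

The integers in [9266, 10206] that have all distinct digits: 9267, 9268, 9270, 9271, 9273, 9274, …, 9875, 9876.
352 qualify.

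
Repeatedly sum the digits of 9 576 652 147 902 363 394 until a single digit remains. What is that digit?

9+5+7+6+6+5+2+1+4+7+9+0+2+3+6+3+3+9+4 = 91
9+1 = 10
1+0 = 1

1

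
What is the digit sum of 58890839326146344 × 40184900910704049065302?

188

58890839326146344 × 40184900910704049065302 = 2366522542869384046181196637022864555888
Sum of its 40 digits: 188.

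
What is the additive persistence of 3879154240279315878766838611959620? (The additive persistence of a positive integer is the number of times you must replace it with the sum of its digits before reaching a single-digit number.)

2

3879154240279315878766838611959620 → 170 → 8 (2 steps)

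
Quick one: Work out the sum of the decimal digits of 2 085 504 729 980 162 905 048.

94

2+0+8+5+5+0+4+7+2+9+9+8+0+1+6+2+9+0+5+0+4+8 = 94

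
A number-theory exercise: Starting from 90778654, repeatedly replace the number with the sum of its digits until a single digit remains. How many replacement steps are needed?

3

90778654 → 46 → 10 → 1 (3 steps)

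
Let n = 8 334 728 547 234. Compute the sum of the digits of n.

8+3+3+4+7+2+8+5+4+7+2+3+4 = 60

60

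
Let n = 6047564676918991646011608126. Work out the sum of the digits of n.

6+0+4+7+5+6+4+6+7+6+9+1+8+9+9+1+6+4+6+0+1+1+6+0+8+1+2+6 = 129

129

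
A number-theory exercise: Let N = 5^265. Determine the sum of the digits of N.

734

5^265 = 168675167091688371589577184820320304123359382117896120801244208401730308655516153476006005927193129425010689334885735617128810526305311458860410230020665522943090763874351978302001953125
Sum of its 186 digits: 734.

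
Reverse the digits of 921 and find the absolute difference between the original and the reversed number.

792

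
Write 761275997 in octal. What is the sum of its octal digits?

761275997 in base 8 is 5530023135.
Digit sum: 5+5+3+0+0+2+3+1+3+5 = 27.

27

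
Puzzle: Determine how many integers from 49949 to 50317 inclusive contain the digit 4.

110

The integers in [49949, 50317] that contain the digit 4: 49949, 49950, 49951, 49952, 49953, 49954, …, 50304, 50314.
110 qualify.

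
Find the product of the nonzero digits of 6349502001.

6×3×4×9×5×2×1 = 6480

6480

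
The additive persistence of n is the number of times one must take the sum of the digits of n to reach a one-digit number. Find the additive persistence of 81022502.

2

81022502 → 20 → 2 (2 steps)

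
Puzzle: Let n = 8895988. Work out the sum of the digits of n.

8+8+9+5+9+8+8 = 55

55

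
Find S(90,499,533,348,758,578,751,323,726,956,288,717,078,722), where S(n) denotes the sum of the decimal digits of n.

9+0+4+9+9+5+3+3+3+4+8+7+5+8+5+7+8+7+5+1+3+2+3+7+2+6+9+5+6+2+8+8+7+1+7+0+7+8+7+2+2 = 212

212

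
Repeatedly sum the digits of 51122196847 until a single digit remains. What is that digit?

1

5+1+1+2+2+1+9+6+8+4+7 = 46
4+6 = 10
1+0 = 1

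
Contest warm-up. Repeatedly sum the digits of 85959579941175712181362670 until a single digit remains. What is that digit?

8+5+9+5+9+5+7+9+9+4+1+1+7+5+7+1+2+1+8+1+3+6+2+6+7+0 = 128
1+2+8 = 11
1+1 = 2

2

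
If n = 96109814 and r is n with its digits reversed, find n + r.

Reverse of 96109814 is 41890169.
96109814 + 41890169 = 137999983

137999983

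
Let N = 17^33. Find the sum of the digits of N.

17^33 = 40254497110927943179349807054456171205137
Sum of its 41 digits: 170.

170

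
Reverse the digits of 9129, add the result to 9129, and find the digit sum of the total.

24

Reversal of 9129 is 9219; 9129 + 9219 = 18348.
Digit sum of 18348: 1+8+3+4+8 = 24.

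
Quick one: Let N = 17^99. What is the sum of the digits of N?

17^99 = 65229374869457861253300689169123233319765715744110560258986461251699269441256864571319099662117946681720497147239317506353
Sum of its 122 digits: 557.

557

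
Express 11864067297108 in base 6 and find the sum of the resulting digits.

38

11864067297108 in base 6 is 41122135520302340.
Digit sum: 4+1+1+2+2+1+3+5+5+2+0+3+0+2+3+4+0 = 38.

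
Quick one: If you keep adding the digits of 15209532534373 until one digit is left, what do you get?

7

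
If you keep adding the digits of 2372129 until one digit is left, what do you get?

8

2+3+7+2+1+2+9 = 26
2+6 = 8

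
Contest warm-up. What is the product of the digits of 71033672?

0

7×1×0×3×3×6×7×2 = 0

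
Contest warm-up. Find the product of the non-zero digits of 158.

40

1×5×8 = 40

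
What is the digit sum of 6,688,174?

6+6+8+8+1+7+4 = 40

40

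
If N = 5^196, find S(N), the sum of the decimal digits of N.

5^196 = 99568244445778267314305024860481987849444034699538674129617865836635181344566135058943117170011417871311465432881959713995456695556640625
Sum of its 137 digits: 643.

643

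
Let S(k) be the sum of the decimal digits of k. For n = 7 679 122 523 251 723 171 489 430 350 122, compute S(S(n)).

First digit sum: 114.
1+1+4 = 6.

6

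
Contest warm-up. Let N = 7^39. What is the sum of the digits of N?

7^39 = 909543680129861140820205019889143
Sum of its 33 digits: 136.

136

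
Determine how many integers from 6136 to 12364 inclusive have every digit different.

The integers in [6136, 12364] that have every digit different: 6137, 6138, 6139, 6140, 6142, 6143, …, 12360, 12364.
2340 qualify.

2340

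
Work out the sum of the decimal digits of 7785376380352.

7+7+8+5+3+7+6+3+8+0+3+5+2 = 64

64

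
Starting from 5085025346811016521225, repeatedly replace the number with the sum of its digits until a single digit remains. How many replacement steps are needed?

5085025346811016521225 → 72 → 9 (2 steps)

2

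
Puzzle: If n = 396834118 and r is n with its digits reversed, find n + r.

1208272811

Reverse of 396834118 is 811438693.
396834118 + 811438693 = 1208272811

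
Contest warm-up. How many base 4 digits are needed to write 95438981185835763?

29

95438981185835763 in base 4 is 11103010103331223103221023303, which has 29 digits.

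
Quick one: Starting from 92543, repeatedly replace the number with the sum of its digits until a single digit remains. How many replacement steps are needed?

92543 → 23 → 5 (2 steps)

2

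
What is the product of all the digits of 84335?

8×4×3×3×5 = 1440

1440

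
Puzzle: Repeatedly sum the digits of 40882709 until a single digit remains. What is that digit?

4+0+8+8+2+7+0+9 = 38
3+8 = 11
1+1 = 2

2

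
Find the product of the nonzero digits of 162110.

12

1×6×2×1×1 = 12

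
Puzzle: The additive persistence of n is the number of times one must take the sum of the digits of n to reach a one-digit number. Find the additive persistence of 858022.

2

858022 → 25 → 7 (2 steps)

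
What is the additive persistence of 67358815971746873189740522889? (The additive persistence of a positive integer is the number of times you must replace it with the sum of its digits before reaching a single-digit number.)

3

67358815971746873189740522889 → 158 → 14 → 5 (3 steps)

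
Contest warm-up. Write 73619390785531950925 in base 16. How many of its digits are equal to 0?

73619390785531950925 in base 16 is 3FDAC9DDE004C374D.
The digit 0 appears 2 times.

2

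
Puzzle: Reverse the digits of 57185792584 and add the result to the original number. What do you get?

Reverse of 57185792584 is 48529758175.
57185792584 + 48529758175 = 105715550759

105715550759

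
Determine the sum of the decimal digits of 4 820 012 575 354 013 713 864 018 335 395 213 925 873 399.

177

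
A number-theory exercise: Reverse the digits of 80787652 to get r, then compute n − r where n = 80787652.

55108944

Reverse of 80787652 is 25678708.
80787652 − 25678708 = 55108944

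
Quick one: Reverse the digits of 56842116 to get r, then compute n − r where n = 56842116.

-4282749

Reverse of 56842116 is 61124865.
56842116 − 61124865 = -4282749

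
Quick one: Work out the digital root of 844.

7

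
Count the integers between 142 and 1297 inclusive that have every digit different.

734

The integers in [142, 1297] that have every digit different: 142, 143, 145, 146, 147, 148, …, 1296, 1297.
734 qualify.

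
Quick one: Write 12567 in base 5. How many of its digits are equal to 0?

2

12567 in base 5 is 400232.
The digit 0 appears 2 times.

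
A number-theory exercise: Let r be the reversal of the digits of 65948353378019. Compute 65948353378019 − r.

-25138982006937

Reverse of 65948353378019 is 91087335384956.
65948353378019 − 91087335384956 = -25138982006937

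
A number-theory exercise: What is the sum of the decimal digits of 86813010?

27

8+6+8+1+3+0+1+0 = 27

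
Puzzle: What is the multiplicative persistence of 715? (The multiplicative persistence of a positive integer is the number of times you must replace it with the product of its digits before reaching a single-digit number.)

3

715 → 35 → 15 → 5 (3 steps)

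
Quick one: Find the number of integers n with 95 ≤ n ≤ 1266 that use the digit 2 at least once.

357

The integers in [95, 1266] that use the digit 2 at least once: 102, 112, 120, 121, 122, 123, …, 1265, 1266.
357 qualify.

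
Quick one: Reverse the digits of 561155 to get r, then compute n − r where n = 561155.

Reverse of 561155 is 551165.
561155 − 551165 = 9990

9990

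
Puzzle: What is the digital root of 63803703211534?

1

6+3+8+0+3+7+0+3+2+1+1+5+3+4 = 46
4+6 = 10
1+0 = 1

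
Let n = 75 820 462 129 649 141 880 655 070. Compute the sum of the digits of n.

110

7+5+8+2+0+4+6+2+1+2+9+6+4+9+1+4+1+8+8+0+6+5+5+0+7+0 = 110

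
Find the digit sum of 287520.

24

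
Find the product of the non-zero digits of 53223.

180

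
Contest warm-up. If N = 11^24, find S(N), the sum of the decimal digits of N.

11^24 = 9849732675807611094711841
Sum of its 25 digits: 118.

118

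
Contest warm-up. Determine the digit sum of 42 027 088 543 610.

50

4+2+0+2+7+0+8+8+5+4+3+6+1+0 = 50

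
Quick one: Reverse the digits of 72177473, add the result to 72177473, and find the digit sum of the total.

31

Reversal of 72177473 is 37477127; 72177473 + 37477127 = 109654600.
Digit sum of 109654600: 1+0+9+6+5+4+6+0+0 = 31.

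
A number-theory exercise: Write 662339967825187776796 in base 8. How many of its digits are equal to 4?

662339967825187776796 in base 8 is 107637202070115376224434.
The digit 4 appears 3 times.

3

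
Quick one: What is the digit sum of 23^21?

23^21 = 39471584120695485887249589623
Sum of its 29 digits: 152.

152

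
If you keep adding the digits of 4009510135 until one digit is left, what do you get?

1

4+0+0+9+5+1+0+1+3+5 = 28
2+8 = 10
1+0 = 1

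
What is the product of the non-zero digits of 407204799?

127008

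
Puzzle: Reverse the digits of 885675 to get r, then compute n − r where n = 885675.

Reverse of 885675 is 576588.
885675 − 576588 = 309087

309087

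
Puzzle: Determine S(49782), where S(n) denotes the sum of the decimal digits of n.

30

4+9+7+8+2 = 30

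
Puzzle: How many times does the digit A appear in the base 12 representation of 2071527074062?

1

2071527074062 in base 12 is 2955862860BA.
The digit A appears 1 time.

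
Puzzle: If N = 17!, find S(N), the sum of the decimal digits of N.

63

17! = 355687428096000
Sum of its 15 digits: 63.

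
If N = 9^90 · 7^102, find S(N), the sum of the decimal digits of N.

774

9^90 · 7^102 = 12073298298173351068730282114231781938757590156218298864131127883129385519353298042492846591313982996242971705462341128407563803342695835658814157974549011499704257161900449
Sum of its 173 digits: 774.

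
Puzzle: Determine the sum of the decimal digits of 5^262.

5^262 = 1349401336733506972716617478562562432986875056943168966409953667213842469244129227808048047417545035400085514679085884937030484210442491670883281840165324183544726110994815826416015625
Sum of its 184 digits: 805.

805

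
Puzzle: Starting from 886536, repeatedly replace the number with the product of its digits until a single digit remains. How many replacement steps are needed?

886536 → 34560 → 0 (2 steps)

2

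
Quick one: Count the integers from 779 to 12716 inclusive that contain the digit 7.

3919

The integers in [779, 12716] that contain the digit 7: 779, 780, 781, 782, 783, 784, …, 12715, 12716.
3919 qualify.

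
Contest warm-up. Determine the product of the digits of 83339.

1944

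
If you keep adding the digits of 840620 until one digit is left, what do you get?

8+4+0+6+2+0 = 20
2+0 = 2
(Equivalently, 840620 mod 9 = 2.)

2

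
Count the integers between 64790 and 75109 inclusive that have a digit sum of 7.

The integers in [64790, 75109] that have a digit sum of 7: 70000.
1 qualifies.

1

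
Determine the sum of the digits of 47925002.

29

4+7+9+2+5+0+0+2 = 29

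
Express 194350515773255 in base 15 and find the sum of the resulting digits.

79

194350515773255 in base 15 is 177078258BD55.
Digit sum: 1+7+7+0+7+8+2+5+8+11+13+5+5 = 79.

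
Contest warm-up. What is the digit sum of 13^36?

172

13^36 = 12646218552730347184269489080961456410641
Sum of its 41 digits: 172.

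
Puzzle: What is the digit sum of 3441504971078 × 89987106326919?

129

3441504971078 × 89987106326919 = 309691073757016283907848682
Sum of its 27 digits: 129.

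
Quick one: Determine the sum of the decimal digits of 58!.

288

58! = 2350561331282878571829474910515074683828862318181142924420699914240000000000000
Sum of its 79 digits: 288.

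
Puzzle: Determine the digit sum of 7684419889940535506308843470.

138

7+6+8+4+4+1+9+8+8+9+9+4+0+5+3+5+5+0+6+3+0+8+8+4+3+4+7+0 = 138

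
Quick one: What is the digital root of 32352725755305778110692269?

3+2+3+5+2+7+2+5+7+5+5+3+0+5+7+7+8+1+1+0+6+9+2+2+6+9 = 112
1+1+2 = 4

4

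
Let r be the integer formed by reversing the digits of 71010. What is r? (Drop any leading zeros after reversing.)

Reversing 71010 gives 1017.

1017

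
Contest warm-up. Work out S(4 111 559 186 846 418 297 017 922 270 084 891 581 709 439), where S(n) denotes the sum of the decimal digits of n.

4+1+1+1+5+5+9+1+8+6+8+4+6+4+1+8+2+9+7+0+1+7+9+2+2+2+7+0+0+8+4+8+9+1+5+8+1+7+0+9+4+3+9 = 196

196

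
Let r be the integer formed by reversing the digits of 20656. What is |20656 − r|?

44946

Reverse of 20656 is 65602.
|20656 − 65602| = 44946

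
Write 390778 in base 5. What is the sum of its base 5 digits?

390778 in base 5 is 100001103.
Digit sum: 1+0+0+0+0+1+1+0+3 = 6.

6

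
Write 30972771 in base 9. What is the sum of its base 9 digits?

35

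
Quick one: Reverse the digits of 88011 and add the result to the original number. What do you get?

99099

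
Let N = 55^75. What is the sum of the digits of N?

577

55^75 = 33666790157245772150075551384835434311369699625408196336146273608217254738632586186737930510071148404449559166096150875091552734375
Sum of its 131 digits: 577.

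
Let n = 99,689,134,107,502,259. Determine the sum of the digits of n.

9+9+6+8+9+1+3+4+1+0+7+5+0+2+2+5+9 = 80

80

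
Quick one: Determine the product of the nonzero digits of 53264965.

5×3×2×6×4×9×6×5 = 194400

194400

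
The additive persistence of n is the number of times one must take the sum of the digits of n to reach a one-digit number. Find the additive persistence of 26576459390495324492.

26576459390495324492 → 98 → 17 → 8 (3 steps)

3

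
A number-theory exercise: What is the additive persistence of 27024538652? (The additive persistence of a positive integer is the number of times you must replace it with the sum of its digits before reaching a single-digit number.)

27024538652 → 44 → 8 (2 steps)

2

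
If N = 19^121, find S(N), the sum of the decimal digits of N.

685

19^121 = 53602582669602114953473320188293375192182637030324921512152492159989524182395964857880875848533356483422386593181764175455511190931131712857318178760138419
Sum of its 155 digits: 685.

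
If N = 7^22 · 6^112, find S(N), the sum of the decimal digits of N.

477

7^22 · 6^112 = 5560283345496612437653650295751739924186158288383236122730769336122338731915723655048829823834574725054464
Sum of its 106 digits: 477.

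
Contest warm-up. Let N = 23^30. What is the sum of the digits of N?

23^30 = 71094348791151363024389554286420996798449
Sum of its 41 digits: 199.

199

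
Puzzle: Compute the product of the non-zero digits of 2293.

2×2×9×3 = 108

108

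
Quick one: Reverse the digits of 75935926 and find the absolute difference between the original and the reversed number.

12981969

Reverse of 75935926 is 62953957.
|75935926 − 62953957| = 12981969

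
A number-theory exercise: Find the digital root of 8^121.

8

The digital root of n equals n mod 9 (or 9 when 9 | n), so we need 8^121 mod 9.
8^121 ≡ 8 (mod 9), so the digital root is 8.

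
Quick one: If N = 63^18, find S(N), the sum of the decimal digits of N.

63^18 = 244416145091043012544965789715329
Sum of its 33 digits: 135.

135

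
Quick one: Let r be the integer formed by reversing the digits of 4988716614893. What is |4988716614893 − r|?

Reverse of 4988716614893 is 3984166178894.
|4988716614893 − 3984166178894| = 1004550435999

1004550435999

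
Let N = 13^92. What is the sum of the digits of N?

421

13^92 = 3039403870834444806340783731173053535443315083722268135359571800908254256906888713534531284301087613681
Sum of its 103 digits: 421.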